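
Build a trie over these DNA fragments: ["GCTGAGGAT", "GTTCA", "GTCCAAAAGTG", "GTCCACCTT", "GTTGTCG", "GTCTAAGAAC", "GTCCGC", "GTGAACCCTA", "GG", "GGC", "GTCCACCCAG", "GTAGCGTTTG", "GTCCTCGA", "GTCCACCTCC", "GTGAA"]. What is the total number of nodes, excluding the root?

66

Count nodes per top-level branch (shared prefixes stored once):
  'G'-branch (GCTGAGGAT, GG, GGC, GTAGCGTTTG, GTCCAAAAGTG, GTCCACCCAG, GTCCACCTCC, GTCCACCTT, GTCCGC, GTCCTCGA, GTCTAAGAAC, GTGAA, GTGAACCCTA, GTTCA, GTTGTCG): 66 nodes
Sum: 66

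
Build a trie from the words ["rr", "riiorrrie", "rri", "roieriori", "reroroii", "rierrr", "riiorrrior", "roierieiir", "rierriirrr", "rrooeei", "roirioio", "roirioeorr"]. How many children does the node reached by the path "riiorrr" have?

The children of the "riiorrr" node are the distinct next characters among strings starting with "riiorrr".
Characters that immediately follow "riiorrr" among the stored strings: {i}.
That node has 1 child edge.

1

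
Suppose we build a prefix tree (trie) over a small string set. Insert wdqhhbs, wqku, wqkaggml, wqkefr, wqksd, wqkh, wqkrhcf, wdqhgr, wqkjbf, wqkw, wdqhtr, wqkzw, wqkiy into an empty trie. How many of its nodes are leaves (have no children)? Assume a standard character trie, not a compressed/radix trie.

Leaves are exactly the stored words that no other stored word extends.
Those words: "wdqhgr", "wdqhhbs", "wdqhtr", "wqkaggml", "wqkefr", "wqkh", "wqkiy", "wqkjbf", "wqkrhcf", "wqksd", "wqku", "wqkw", "wqkzw"
Leaf count: 13

13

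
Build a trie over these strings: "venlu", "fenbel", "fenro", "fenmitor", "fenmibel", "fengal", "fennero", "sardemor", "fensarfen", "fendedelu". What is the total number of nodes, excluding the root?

Count nodes per top-level branch (shared prefixes stored once):
  'f'-branch (fenbel, fendedelu, fengal, fenmibel, fenmitor, fennero, fenro, fensarfen): 35 nodes
  's'-branch (sardemor): 8 nodes
  'v'-branch (venlu): 5 nodes
Sum: 48

48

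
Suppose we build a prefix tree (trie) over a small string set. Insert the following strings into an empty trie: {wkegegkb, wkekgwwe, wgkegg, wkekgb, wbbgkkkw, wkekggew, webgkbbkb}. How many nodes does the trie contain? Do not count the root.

37

Count nodes per top-level branch (shared prefixes stored once):
  'w'-branch (wbbgkkkw, webgkbbkb, wgkegg, wkegegkb, wkekgb, wkekggew, wkekgwwe): 37 nodes
Sum: 37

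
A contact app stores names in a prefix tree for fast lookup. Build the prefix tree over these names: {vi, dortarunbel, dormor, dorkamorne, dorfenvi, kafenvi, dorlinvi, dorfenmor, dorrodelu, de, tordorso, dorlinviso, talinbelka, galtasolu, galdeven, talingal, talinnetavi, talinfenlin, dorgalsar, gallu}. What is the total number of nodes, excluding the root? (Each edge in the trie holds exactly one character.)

106

Trace insertions, counting only characters that open a new branch:
  "vi" → 2 new (v, i)
  "dortarunbel" → 11 new (d, o, r, t, a, r, u, n, b, e, l)
  "dormor" → prefix "dor" already present; 3 new (m, o, r)
  "dorkamorne" → prefix "dor" already present; 7 new (k, a, m, o, r, n, e)
  "dorfenvi" → prefix "dor" already present; 5 new (f, e, n, v, i)
  "kafenvi" → 7 new (k, a, f, e, n, v, i)
  "dorlinvi" → prefix "dor" already present; 5 new (l, i, n, v, i)
  "dorfenmor" → prefix "dorfen" already present; 3 new (m, o, r)
  "dorrodelu" → prefix "dor" already present; 6 new (r, o, d, e, l, u)
  "de" → prefix "d" already present; 1 new (e)
  "tordorso" → 8 new (t, o, r, d, o, r, s, o)
  "dorlinviso" → prefix "dorlinvi" already present; 2 new (s, o)
  "talinbelka" → prefix "t" already present; 9 new (a, l, i, n, b, e, l, k, a)
  "galtasolu" → 9 new (g, a, l, t, a, s, o, l, u)
  "galdeven" → prefix "gal" already present; 5 new (d, e, v, e, n)
  "talingal" → prefix "talin" already present; 3 new (g, a, l)
  "talinnetavi" → prefix "talin" already present; 6 new (n, e, t, a, v, i)
  "talinfenlin" → prefix "talin" already present; 6 new (f, e, n, l, i, n)
  "dorgalsar" → prefix "dor" already present; 6 new (g, a, l, s, a, r)
  "gallu" → prefix "gal" already present; 2 new (l, u)
Total nodes = 2 + 11 + 3 + 7 + 5 + 7 + 5 + 3 + 6 + 1 + 8 + 2 + 9 + 9 + 5 + 3 + 6 + 6 + 6 + 2 = 106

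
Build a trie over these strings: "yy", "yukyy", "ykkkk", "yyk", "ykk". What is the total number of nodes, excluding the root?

11

Trie structure (* marks end of a word):
(root)
└─ y
   ├─ k
   │  └─ k *
   │     └─ k
   │        └─ k *
   ├─ u
   │  └─ k
   │     └─ y
   │        └─ y *
   └─ y *
      └─ k *
Counting every labelled node above: 11.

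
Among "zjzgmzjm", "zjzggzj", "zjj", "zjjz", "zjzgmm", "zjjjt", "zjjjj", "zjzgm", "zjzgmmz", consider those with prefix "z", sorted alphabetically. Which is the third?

zjjjt

Words with prefix "z", in lexicographic order: "zjj", "zjjjj", "zjjjt", "zjjz", "zjzggzj", "zjzgm", "zjzgmm", "zjzgmmz", "zjzgmzjm"
Position 3: zjjjt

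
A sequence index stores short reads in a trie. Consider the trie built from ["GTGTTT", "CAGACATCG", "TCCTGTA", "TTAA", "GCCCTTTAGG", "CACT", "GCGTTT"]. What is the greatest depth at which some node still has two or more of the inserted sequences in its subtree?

The deepest shared node is where two words last agree before diverging.
"CACT" and "CAGACATCG" agree on "CA" (2 characters) before diverging; nothing deeper is shared.
Longest shared-prefix length: 2

2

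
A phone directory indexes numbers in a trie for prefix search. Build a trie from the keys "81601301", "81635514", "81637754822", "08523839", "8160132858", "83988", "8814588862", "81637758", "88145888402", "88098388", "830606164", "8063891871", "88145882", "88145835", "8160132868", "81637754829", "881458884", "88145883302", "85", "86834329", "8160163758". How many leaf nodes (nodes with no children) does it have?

20

Leaves are exactly the stored words that no other stored word extends.
Those words: "08523839", "8063891871", "81601301", "8160132858", "8160132868", "8160163758", "81635514", "81637754822", "81637754829", "81637758", "830606164", "83988", "85", "86834329", "88098388", "88145835", "88145882", "88145883302", "88145888402", "8814588862"
Leaf count: 20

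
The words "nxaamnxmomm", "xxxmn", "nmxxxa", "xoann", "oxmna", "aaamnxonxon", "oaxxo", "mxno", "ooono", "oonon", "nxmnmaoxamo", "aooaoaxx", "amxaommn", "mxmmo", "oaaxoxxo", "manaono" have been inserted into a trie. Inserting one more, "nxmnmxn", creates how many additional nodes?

The longest prefix of "nxmnmxn" already in the trie is "nxmnm" (length 5).
Each of the 2 remaining characters creates one node.

2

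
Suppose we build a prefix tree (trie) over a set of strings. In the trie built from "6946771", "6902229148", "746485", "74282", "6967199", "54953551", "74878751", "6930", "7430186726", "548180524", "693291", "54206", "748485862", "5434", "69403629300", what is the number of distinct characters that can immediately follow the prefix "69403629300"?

The children of the "69403629300" node are the distinct next characters among strings starting with "69403629300".
No stored string extends past "69403629300".
That node has 0 child edges.

0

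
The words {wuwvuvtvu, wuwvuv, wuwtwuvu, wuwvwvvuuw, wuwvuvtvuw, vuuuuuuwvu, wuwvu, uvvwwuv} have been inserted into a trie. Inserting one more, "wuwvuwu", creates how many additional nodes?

Walking "wuwvuwu" from the root, the first 5 characters ("wuwvu") follow existing edges; "w" is the first miss.
New nodes needed: |"wuwvuwu"| − 5 = 7 − 5 = 2.

2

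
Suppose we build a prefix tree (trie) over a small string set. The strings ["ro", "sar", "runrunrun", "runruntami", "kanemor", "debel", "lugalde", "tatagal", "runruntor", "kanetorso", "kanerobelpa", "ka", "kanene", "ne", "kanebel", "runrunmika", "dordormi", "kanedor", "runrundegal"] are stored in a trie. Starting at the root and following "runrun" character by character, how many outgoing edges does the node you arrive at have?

4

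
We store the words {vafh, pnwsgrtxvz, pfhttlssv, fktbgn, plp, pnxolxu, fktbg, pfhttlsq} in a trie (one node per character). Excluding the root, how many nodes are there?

Trace insertions, counting only characters that open a new branch:
  "vafh" → 4 new (v, a, f, h)
  "pnwsgrtxvz" → 10 new (p, n, w, s, g, r, t, x, v, z)
  "pfhttlssv" → prefix "p" already present; 8 new (f, h, t, t, l, s, s, v)
  "fktbgn" → 6 new (f, k, t, b, g, n)
  "plp" → prefix "p" already present; 2 new (l, p)
  "pnxolxu" → prefix "pn" already present; 5 new (x, o, l, x, u)
  "fktbg" → prefix "fktbg" already present; 0 new (none)
  "pfhttlsq" → prefix "pfhttls" already present; 1 new (q)
Total nodes = 4 + 10 + 8 + 6 + 2 + 5 + 0 + 1 = 36

36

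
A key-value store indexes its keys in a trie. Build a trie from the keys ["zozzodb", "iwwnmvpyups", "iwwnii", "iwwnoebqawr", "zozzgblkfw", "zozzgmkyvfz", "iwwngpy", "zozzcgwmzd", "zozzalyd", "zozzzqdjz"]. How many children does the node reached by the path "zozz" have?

Follow the path "zozz" to its node, then look at its outgoing edges.
Distinct next characters after "zozz": a, c, g, o, z.
That node has 5 child edges.

5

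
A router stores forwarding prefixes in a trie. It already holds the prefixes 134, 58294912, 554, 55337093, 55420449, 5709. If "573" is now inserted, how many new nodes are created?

The longest prefix of "573" already in the trie is "57" (length 2).
New nodes needed: |"573"| − 2 = 3 − 2 = 1.

1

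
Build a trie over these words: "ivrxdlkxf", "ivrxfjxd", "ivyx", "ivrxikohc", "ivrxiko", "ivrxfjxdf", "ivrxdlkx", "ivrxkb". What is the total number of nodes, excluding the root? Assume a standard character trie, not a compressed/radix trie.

23

Count nodes per top-level branch (shared prefixes stored once):
  'i'-branch (ivrxdlkx, ivrxdlkxf, ivrxfjxd, ivrxfjxdf, ivrxiko, ivrxikohc, ivrxkb, ivyx): 23 nodes
Sum: 23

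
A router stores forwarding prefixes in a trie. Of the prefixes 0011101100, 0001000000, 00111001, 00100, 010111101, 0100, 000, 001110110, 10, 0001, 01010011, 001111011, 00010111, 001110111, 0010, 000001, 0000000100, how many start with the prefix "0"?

16

Walk to "0"; the words in its subtree are exactly those with that prefix.
Words under "0": 000, 0000000100, 000001, 0001, 0001000000, 00010111, 0010, 00100, 00111001, 001110110, 0011101100, 001110111, 001111011, 0100, 01010011, 010111101
Count: 16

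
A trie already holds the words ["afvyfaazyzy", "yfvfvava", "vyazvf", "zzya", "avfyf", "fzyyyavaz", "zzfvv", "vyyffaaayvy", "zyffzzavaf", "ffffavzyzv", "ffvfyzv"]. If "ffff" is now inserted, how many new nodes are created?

0

"ffff" is already a full path in the trie; only an end-marker is added.
No new nodes are needed: 0.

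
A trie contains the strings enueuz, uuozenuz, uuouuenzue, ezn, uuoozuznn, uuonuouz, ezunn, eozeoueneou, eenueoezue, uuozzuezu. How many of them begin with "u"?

Traverse to the node for "u", then collect every word in that subtree.
Words under "u": uuonuouz, uuoozuznn, uuouuenzue, uuozenuz, uuozzuezu
Count: 5

5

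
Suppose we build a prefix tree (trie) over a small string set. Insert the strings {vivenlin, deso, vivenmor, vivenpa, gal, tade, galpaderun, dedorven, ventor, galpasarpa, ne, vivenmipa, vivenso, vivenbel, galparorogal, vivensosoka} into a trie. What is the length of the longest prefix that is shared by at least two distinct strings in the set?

The deepest shared node is where two words last agree before diverging.
"vivenso" and "vivensosoka" agree on "vivenso" (7 characters) before diverging; nothing deeper is shared.
Longest shared-prefix length: 7

7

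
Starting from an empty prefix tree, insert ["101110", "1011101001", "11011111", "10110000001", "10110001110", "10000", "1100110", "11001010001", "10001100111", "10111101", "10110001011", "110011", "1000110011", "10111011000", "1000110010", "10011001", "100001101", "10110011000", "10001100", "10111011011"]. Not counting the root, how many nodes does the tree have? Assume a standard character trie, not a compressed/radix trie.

75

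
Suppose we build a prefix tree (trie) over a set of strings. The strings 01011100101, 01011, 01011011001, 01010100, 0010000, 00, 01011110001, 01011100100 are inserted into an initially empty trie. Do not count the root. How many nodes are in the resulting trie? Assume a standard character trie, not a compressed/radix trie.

Trie structure (* marks end of a word):
(root)
└─ 0
   ├─ 0 *
   │  └─ 1
   │     └─ 0
   │        └─ 0
   │           └─ 0
   │              └─ 0 *
   └─ 1
      └─ 0
         └─ 1
            ├─ 0
            │  └─ 1
            │     └─ 0
            │        └─ 0 *
            └─ 1 *
               ├─ 0
               │  └─ 1
               │     └─ 1
               │        └─ 0
               │           └─ 0
               │              └─ 1 *
               └─ 1
                  ├─ 0
                  │  └─ 0
                  │     └─ 1
                  │        └─ 0
                  │           ├─ 0 *
                  │           └─ 1 *
                  └─ 1
                     └─ 0
                        └─ 0
                           └─ 0
                              └─ 1 *
Counting every labelled node above: 33.

33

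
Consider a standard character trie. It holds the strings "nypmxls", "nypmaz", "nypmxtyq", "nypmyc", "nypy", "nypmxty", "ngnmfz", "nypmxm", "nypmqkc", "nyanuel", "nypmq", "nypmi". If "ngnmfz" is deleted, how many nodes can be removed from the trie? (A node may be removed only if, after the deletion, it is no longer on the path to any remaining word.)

5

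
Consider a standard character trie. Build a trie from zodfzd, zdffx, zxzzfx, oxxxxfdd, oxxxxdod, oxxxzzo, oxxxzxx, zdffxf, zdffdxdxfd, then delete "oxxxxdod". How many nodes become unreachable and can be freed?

3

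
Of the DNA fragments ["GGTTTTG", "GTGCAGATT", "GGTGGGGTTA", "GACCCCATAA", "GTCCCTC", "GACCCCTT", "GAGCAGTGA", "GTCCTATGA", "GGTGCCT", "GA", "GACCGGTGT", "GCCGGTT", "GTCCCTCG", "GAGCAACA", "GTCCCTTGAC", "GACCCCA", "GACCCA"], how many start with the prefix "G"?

Walk to "G"; the words in its subtree are exactly those with that prefix.
Words under "G": GA, GACCCA, GACCCCA, GACCCCATAA, GACCCCTT, GACCGGTGT, GAGCAACA, GAGCAGTGA, GCCGGTT, GGTGCCT, GGTGGGGTTA, GGTTTTG, GTCCCTC, GTCCCTCG, GTCCCTTGAC, GTCCTATGA, GTGCAGATT
Count: 17

17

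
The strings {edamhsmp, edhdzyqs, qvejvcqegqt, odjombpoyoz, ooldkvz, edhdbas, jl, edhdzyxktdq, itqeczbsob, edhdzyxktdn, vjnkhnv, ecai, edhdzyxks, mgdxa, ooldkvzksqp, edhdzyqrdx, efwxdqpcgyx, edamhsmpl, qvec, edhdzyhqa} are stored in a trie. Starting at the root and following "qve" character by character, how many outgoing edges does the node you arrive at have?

2

Follow the path "qve" to its node, then look at its outgoing edges.
Distinct next characters after "qve": c, j.
That node has 2 child edges.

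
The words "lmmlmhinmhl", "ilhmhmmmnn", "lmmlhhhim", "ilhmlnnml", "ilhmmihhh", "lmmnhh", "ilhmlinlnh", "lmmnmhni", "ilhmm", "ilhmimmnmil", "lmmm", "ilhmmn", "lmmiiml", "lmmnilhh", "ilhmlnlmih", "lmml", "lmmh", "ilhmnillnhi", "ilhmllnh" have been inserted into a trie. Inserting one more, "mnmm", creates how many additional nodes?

4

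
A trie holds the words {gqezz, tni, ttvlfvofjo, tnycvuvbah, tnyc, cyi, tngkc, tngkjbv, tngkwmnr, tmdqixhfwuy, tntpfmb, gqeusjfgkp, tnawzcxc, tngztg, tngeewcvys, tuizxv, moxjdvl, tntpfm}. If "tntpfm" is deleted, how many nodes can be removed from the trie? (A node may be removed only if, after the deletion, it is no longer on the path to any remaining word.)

0

A node on "tntpfm"'s path can go only if nothing else ends at it or branches off below it.
Every node on "tntpfm" is still needed (e.g. by "tntpfmb"), so nothing is freed.
Nodes removed: 0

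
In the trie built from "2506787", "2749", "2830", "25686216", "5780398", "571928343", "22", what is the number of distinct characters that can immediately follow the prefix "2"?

The children of the "2" node are the distinct next characters among strings starting with "2".
Distinct next characters after "2": 2, 5, 7, 8.
That node has 4 child edges.

4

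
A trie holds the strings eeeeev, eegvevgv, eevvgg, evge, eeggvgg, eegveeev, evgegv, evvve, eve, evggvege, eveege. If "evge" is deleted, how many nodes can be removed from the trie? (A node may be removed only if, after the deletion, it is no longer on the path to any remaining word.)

0

A node on "evge"'s path can go only if nothing else ends at it or branches off below it.
Every node on "evge" is still needed (e.g. by "evgegv"), so nothing is freed.
Nodes removed: 0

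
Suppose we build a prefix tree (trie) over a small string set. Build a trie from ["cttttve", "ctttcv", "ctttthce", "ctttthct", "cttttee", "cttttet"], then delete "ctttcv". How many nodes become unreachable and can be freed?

Walk "ctttcv" from the leaf back toward the root, removing each node that no remaining word uses.
The suffix "cv" (2 nodes) is used only by "ctttcv"; the node for "cttt" still has the child "t", so pruning stops there.
Nodes removed: 2

2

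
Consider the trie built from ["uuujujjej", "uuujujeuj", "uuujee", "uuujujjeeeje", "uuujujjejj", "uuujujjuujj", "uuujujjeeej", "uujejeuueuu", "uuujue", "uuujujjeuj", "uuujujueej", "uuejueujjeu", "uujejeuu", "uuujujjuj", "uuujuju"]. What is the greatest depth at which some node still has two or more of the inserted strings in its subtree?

11

Equivalently: take the maximum, over all pairs, of their longest common prefix length.
e.g. "uuujujjeeej" and "uuujujjeeeje" share the prefix "uuujujjeeej" of length 11; no pair shares a longer one.
Longest shared-prefix length: 11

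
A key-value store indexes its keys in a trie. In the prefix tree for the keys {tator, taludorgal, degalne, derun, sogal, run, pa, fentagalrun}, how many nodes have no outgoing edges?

8

A leaf is a node with no children — equivalently, the end of a word that is not a proper prefix of any other stored word.
Those words: "degalne", "derun", "fentagalrun", "pa", "run", "sogal", "taludorgal", "tator"
Leaf count: 8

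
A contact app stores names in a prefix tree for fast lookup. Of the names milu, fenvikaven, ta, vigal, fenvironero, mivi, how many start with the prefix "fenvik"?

1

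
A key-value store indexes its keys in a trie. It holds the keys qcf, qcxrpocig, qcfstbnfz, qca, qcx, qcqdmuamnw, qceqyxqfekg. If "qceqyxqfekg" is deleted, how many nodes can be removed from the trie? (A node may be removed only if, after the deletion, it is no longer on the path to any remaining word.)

9

Walk "qceqyxqfekg" from the leaf back toward the root, removing each node that no remaining word uses.
The suffix "eqyxqfekg" (9 nodes) is used only by "qceqyxqfekg"; the node for "qc" still has the child "f", so pruning stops there.
Nodes removed: 9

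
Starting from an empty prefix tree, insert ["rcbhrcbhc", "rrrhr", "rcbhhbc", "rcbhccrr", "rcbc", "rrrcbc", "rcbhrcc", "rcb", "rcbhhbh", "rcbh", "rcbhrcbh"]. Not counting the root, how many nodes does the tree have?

26

Trace insertions, counting only characters that open a new branch:
  "rcbhrcbhc" → 9 new (r, c, b, h, r, c, b, h, c)
  "rrrhr" → prefix "r" already present; 4 new (r, r, h, r)
  "rcbhhbc" → prefix "rcbh" already present; 3 new (h, b, c)
  "rcbhccrr" → prefix "rcbh" already present; 4 new (c, c, r, r)
  "rcbc" → prefix "rcb" already present; 1 new (c)
  "rrrcbc" → prefix "rrr" already present; 3 new (c, b, c)
  "rcbhrcc" → prefix "rcbhrc" already present; 1 new (c)
  "rcb" → prefix "rcb" already present; 0 new (none)
  "rcbhhbh" → prefix "rcbhhb" already present; 1 new (h)
  "rcbh" → prefix "rcbh" already present; 0 new (none)
  "rcbhrcbh" → prefix "rcbhrcbh" already present; 0 new (none)
Total nodes = 9 + 4 + 3 + 4 + 1 + 3 + 1 + 0 + 1 + 0 + 0 = 26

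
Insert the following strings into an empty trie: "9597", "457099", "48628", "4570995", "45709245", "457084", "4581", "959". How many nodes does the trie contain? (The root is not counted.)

22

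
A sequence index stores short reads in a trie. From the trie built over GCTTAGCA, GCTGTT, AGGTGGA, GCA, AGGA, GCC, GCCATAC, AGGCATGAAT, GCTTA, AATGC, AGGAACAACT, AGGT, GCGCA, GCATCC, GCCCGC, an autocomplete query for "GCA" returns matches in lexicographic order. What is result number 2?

Filter for "GCA…" and sort: "GCA", "GCATCC"
Position 2: GCATCC

GCATCC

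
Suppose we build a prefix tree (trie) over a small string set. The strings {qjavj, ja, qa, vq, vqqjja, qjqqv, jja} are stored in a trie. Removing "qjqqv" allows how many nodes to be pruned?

3

A node on "qjqqv"'s path can go only if nothing else ends at it or branches off below it.
The suffix "qqv" (3 nodes) is used only by "qjqqv"; the node for "qj" still has the child "a", so pruning stops there.
Nodes removed: 3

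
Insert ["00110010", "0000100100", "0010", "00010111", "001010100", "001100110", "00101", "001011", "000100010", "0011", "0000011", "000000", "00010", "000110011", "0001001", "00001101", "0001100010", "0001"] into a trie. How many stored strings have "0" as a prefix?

18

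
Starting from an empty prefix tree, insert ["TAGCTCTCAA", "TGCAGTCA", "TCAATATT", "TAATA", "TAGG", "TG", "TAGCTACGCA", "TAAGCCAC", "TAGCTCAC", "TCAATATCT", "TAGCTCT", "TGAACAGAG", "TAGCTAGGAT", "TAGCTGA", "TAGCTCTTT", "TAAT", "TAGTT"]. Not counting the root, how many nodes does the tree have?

59

For each word, the new-node count is its length minus the longest prefix already in the trie:
  "TAGCTCTCAA" → 10 new (T, A, G, C, T, C, T, C, A, A)
  "TGCAGTCA" → prefix "T" already present; 7 new (G, C, A, G, T, C, A)
  "TCAATATT" → prefix "T" already present; 7 new (C, A, A, T, A, T, T)
  "TAATA" → prefix "TA" already present; 3 new (A, T, A)
  "TAGG" → prefix "TAG" already present; 1 new (G)
  "TG" → prefix "TG" already present; 0 new (none)
  "TAGCTACGCA" → prefix "TAGCT" already present; 5 new (A, C, G, C, A)
  "TAAGCCAC" → prefix "TAA" already present; 5 new (G, C, C, A, C)
  "TAGCTCAC" → prefix "TAGCTC" already present; 2 new (A, C)
  "TCAATATCT" → prefix "TCAATAT" already present; 2 new (C, T)
  "TAGCTCT" → prefix "TAGCTCT" already present; 0 new (none)
  "TGAACAGAG" → prefix "TG" already present; 7 new (A, A, C, A, G, A, G)
  "TAGCTAGGAT" → prefix "TAGCTA" already present; 4 new (G, G, A, T)
  "TAGCTGA" → prefix "TAGCT" already present; 2 new (G, A)
  "TAGCTCTTT" → prefix "TAGCTCT" already present; 2 new (T, T)
  "TAAT" → prefix "TAAT" already present; 0 new (none)
  "TAGTT" → prefix "TAG" already present; 2 new (T, T)
Total nodes = 10 + 7 + 7 + 3 + 1 + 0 + 5 + 5 + 2 + 2 + 0 + 7 + 4 + 2 + 2 + 0 + 2 = 59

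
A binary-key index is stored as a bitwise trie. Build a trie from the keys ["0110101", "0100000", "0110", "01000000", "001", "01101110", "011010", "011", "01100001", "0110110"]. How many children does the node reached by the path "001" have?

Walk "001" from the root, arriving at one node.
No stored string extends past "001".
That node has 0 child edges.

0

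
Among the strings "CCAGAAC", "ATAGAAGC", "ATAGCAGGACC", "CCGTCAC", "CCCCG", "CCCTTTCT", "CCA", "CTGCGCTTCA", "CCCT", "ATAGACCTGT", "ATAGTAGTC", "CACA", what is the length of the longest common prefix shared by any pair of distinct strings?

5

Equivalently: take the maximum, over all pairs, of their longest common prefix length.
"ATAGAAGC" and "ATAGACCTGT" agree on "ATAGA" (5 characters) before diverging; nothing deeper is shared.
Longest shared-prefix length: 5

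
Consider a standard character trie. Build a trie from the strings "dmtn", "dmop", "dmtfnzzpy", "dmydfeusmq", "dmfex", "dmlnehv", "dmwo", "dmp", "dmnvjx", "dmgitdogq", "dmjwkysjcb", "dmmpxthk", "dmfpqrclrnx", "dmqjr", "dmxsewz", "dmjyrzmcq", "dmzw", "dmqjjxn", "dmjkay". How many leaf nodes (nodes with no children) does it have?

Leaves are exactly the stored words that no other stored word extends.
Those words: "dmfex", "dmfpqrclrnx", "dmgitdogq", "dmjkay", "dmjwkysjcb", "dmjyrzmcq", "dmlnehv", "dmmpxthk", "dmnvjx", "dmop", "dmp", "dmqjjxn", "dmqjr", "dmtfnzzpy", "dmtn", "dmwo", "dmxsewz", "dmydfeusmq", "dmzw"
Leaf count: 19

19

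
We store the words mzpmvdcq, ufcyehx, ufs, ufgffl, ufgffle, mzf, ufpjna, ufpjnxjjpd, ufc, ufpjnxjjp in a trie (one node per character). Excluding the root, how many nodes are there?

For each word, the new-node count is its length minus the longest prefix already in the trie:
  "mzpmvdcq" → 8 new (m, z, p, m, v, d, c, q)
  "ufcyehx" → 7 new (u, f, c, y, e, h, x)
  "ufs" → prefix "uf" already present; 1 new (s)
  "ufgffl" → prefix "uf" already present; 4 new (g, f, f, l)
  "ufgffle" → prefix "ufgffl" already present; 1 new (e)
  "mzf" → prefix "mz" already present; 1 new (f)
  "ufpjna" → prefix "uf" already present; 4 new (p, j, n, a)
  "ufpjnxjjpd" → prefix "ufpjn" already present; 5 new (x, j, j, p, d)
  "ufc" → prefix "ufc" already present; 0 new (none)
  "ufpjnxjjp" → prefix "ufpjnxjjp" already present; 0 new (none)
Total nodes = 8 + 7 + 1 + 4 + 1 + 1 + 4 + 5 + 0 + 0 = 31

31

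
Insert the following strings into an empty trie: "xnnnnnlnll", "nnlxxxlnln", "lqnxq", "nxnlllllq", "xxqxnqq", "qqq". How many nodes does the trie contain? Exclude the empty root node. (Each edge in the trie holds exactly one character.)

For each word, the new-node count is its length minus the longest prefix already in the trie:
  "xnnnnnlnll" → 10 new (x, n, n, n, n, n, l, n, l, l)
  "nnlxxxlnln" → 10 new (n, n, l, x, x, x, l, n, l, n)
  "lqnxq" → 5 new (l, q, n, x, q)
  "nxnlllllq" → prefix "n" already present; 8 new (x, n, l, l, l, l, l, q)
  "xxqxnqq" → prefix "x" already present; 6 new (x, q, x, n, q, q)
  "qqq" → 3 new (q, q, q)
Total nodes = 10 + 10 + 5 + 8 + 6 + 3 = 42

42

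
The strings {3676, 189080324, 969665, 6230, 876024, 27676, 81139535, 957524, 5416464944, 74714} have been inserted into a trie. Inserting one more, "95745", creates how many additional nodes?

2

Walking "95745" from the root, the first 3 characters ("957") follow existing edges; "4" is the first miss.
So 5 − 3 = 2 new nodes.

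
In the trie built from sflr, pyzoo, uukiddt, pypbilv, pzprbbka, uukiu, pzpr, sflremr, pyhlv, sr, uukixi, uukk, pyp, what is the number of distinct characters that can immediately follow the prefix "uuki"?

The children of the "uuki" node are the distinct next characters among strings starting with "uuki".
Distinct next characters after "uuki": d, u, x.
That node has 3 child edges.

3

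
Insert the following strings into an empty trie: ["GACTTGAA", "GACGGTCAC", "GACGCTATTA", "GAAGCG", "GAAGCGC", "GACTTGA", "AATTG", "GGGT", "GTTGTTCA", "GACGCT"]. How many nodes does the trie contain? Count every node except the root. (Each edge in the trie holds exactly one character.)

40

Insert word by word; a character creates a node only if that edge doesn't already exist:
  "GACTTGAA" → 8 new (G, A, C, T, T, G, A, A)
  "GACGGTCAC" → prefix "GAC" already present; 6 new (G, G, T, C, A, C)
  "GACGCTATTA" → prefix "GACG" already present; 6 new (C, T, A, T, T, A)
  "GAAGCG" → prefix "GA" already present; 4 new (A, G, C, G)
  "GAAGCGC" → prefix "GAAGCG" already present; 1 new (C)
  "GACTTGA" → prefix "GACTTGA" already present; 0 new (none)
  "AATTG" → 5 new (A, A, T, T, G)
  "GGGT" → prefix "G" already present; 3 new (G, G, T)
  "GTTGTTCA" → prefix "G" already present; 7 new (T, T, G, T, T, C, A)
  "GACGCT" → prefix "GACGCT" already present; 0 new (none)
Total nodes = 8 + 6 + 6 + 4 + 1 + 0 + 5 + 3 + 7 + 0 = 40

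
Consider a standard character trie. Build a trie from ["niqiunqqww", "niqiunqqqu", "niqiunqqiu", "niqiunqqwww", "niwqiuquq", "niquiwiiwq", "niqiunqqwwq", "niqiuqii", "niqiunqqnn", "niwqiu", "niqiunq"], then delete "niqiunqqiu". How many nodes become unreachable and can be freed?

2

After clearing the end-marker at "niqiunqqiu", prune upward until reaching a node still needed by another word.
The suffix "iu" (2 nodes) is used only by "niqiunqqiu"; the node for "niqiunqq" still has the child "w", so pruning stops there.
Nodes removed: 2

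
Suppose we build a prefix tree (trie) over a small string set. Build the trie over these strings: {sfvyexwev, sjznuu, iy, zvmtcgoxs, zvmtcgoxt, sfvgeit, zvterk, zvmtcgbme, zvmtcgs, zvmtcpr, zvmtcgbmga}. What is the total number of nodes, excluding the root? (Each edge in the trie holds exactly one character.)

42

For each word, the new-node count is its length minus the longest prefix already in the trie:
  "sfvyexwev" → 9 new (s, f, v, y, e, x, w, e, v)
  "sjznuu" → prefix "s" already present; 5 new (j, z, n, u, u)
  "iy" → 2 new (i, y)
  "zvmtcgoxs" → 9 new (z, v, m, t, c, g, o, x, s)
  "zvmtcgoxt" → prefix "zvmtcgox" already present; 1 new (t)
  "sfvgeit" → prefix "sfv" already present; 4 new (g, e, i, t)
  "zvterk" → prefix "zv" already present; 4 new (t, e, r, k)
  "zvmtcgbme" → prefix "zvmtcg" already present; 3 new (b, m, e)
  "zvmtcgs" → prefix "zvmtcg" already present; 1 new (s)
  "zvmtcpr" → prefix "zvmtc" already present; 2 new (p, r)
  "zvmtcgbmga" → prefix "zvmtcgbm" already present; 2 new (g, a)
Total nodes = 9 + 5 + 2 + 9 + 1 + 4 + 4 + 3 + 1 + 2 + 2 = 42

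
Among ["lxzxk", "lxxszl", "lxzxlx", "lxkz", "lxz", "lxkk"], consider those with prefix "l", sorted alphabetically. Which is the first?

Filter for "l…" and sort: "lxkk", "lxkz", "lxxszl", "lxz", "lxzxk", "lxzxlx"
Position 1: lxkk

lxkk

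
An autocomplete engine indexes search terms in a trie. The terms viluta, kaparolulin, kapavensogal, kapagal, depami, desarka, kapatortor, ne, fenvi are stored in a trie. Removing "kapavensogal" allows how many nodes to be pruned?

8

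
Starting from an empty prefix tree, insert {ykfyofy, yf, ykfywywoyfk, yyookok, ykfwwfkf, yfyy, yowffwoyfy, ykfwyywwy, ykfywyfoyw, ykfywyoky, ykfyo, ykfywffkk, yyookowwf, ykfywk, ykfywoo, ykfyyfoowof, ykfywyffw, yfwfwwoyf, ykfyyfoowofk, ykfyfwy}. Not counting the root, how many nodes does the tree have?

79

Trace insertions, counting only characters that open a new branch:
  "ykfyofy" → 7 new (y, k, f, y, o, f, y)
  "yf" → prefix "y" already present; 1 new (f)
  "ykfywywoyfk" → prefix "ykfy" already present; 7 new (w, y, w, o, y, f, k)
  "yyookok" → prefix "y" already present; 6 new (y, o, o, k, o, k)
  "ykfwwfkf" → prefix "ykf" already present; 5 new (w, w, f, k, f)
  "yfyy" → prefix "yf" already present; 2 new (y, y)
  "yowffwoyfy" → prefix "y" already present; 9 new (o, w, f, f, w, o, y, f, y)
  "ykfwyywwy" → prefix "ykfw" already present; 5 new (y, y, w, w, y)
  "ykfywyfoyw" → prefix "ykfywy" already present; 4 new (f, o, y, w)
  "ykfywyoky" → prefix "ykfywy" already present; 3 new (o, k, y)
  "ykfyo" → prefix "ykfyo" already present; 0 new (none)
  "ykfywffkk" → prefix "ykfyw" already present; 4 new (f, f, k, k)
  "yyookowwf" → prefix "yyooko" already present; 3 new (w, w, f)
  "ykfywk" → prefix "ykfyw" already present; 1 new (k)
  "ykfywoo" → prefix "ykfyw" already present; 2 new (o, o)
  "ykfyyfoowof" → prefix "ykfy" already present; 7 new (y, f, o, o, w, o, f)
  "ykfywyffw" → prefix "ykfywyf" already present; 2 new (f, w)
  "yfwfwwoyf" → prefix "yf" already present; 7 new (w, f, w, w, o, y, f)
  "ykfyyfoowofk" → prefix "ykfyyfoowof" already present; 1 new (k)
  "ykfyfwy" → prefix "ykfy" already present; 3 new (f, w, y)
Total nodes = 7 + 1 + 7 + 6 + 5 + 2 + 9 + 5 + 4 + 3 + 0 + 4 + 3 + 1 + 2 + 7 + 2 + 7 + 1 + 3 = 79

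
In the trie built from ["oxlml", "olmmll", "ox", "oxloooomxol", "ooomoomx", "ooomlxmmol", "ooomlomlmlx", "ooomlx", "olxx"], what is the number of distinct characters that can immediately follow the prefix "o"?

3

The children of the "o" node are the distinct next characters among strings starting with "o".
Characters that immediately follow "o" among the stored strings: {l, o, x}.
That node has 3 child edges.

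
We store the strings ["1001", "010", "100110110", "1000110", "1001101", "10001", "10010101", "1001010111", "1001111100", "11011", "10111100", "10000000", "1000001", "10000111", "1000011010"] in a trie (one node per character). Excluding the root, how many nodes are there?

Count nodes per top-level branch (shared prefixes stored once):
  '0'-branch (010): 3 nodes
  '1'-branch (10000000, 1000001, 1000011010, 10000111, 10001, 1000110, 1001, 10010101, 1001010111, 1001101, 100110110, 1001111100, 10111100, 11011): 45 nodes
Sum: 48

48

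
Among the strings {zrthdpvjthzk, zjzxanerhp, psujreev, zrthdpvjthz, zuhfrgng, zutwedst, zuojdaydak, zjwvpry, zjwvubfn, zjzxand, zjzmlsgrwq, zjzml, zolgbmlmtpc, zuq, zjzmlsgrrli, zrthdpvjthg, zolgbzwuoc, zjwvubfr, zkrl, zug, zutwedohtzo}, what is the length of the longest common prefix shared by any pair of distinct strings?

Look for the deepest trie node that still has at least two words in its subtree.
"zrthdpvjthz" and "zrthdpvjthzk" agree on "zrthdpvjthz" (11 characters) before diverging; nothing deeper is shared.
Longest shared-prefix length: 11

11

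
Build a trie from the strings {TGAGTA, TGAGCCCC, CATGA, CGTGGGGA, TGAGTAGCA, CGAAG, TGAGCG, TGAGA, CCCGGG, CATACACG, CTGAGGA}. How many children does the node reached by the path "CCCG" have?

Walk "CCCG" from the root, arriving at one node.
Characters that immediately follow "CCCG" among the stored strings: {G}.
That node has 1 child edge.

1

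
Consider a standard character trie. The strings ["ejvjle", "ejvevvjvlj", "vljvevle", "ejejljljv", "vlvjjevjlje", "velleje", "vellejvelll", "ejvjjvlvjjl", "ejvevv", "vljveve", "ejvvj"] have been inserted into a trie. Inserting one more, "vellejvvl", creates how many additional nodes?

2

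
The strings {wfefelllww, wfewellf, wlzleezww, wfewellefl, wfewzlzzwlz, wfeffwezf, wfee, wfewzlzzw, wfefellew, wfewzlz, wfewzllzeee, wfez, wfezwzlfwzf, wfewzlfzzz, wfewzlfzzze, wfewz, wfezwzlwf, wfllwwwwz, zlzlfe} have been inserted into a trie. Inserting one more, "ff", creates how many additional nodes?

2

Nothing in the trie begins with "f"; the whole of "ff" is new.
2 − 0 = 2 new nodes.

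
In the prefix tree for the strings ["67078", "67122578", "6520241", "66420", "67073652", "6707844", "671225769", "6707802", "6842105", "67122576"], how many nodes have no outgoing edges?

8

Leaves are exactly the stored words that no other stored word extends.
Those words: "6520241", "66420", "67073652", "6707802", "6707844", "671225769", "67122578", "6842105"
Leaf count: 8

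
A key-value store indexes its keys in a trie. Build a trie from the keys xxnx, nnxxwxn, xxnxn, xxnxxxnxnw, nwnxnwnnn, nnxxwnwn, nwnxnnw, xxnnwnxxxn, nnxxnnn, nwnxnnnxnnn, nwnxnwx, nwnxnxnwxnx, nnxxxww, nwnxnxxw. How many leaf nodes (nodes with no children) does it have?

A leaf is a node with no children — equivalently, the end of a word that is not a proper prefix of any other stored word.
Those words: "nnxxnnn", "nnxxwnwn", "nnxxwxn", "nnxxxww", "nwnxnnnxnnn", "nwnxnnw", "nwnxnwnnn", "nwnxnwx", "nwnxnxnwxnx", "nwnxnxxw", "xxnnwnxxxn", "xxnxn", "xxnxxxnxnw"
Leaf count: 13

13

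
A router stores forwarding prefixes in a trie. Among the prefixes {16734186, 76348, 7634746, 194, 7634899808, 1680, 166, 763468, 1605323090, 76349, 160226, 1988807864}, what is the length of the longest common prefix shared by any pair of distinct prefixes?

The deepest shared node is where two words last agree before diverging.
"76348" and "7634899808" agree on "76348" (5 characters) before diverging; nothing deeper is shared.
Longest shared-prefix length: 5

5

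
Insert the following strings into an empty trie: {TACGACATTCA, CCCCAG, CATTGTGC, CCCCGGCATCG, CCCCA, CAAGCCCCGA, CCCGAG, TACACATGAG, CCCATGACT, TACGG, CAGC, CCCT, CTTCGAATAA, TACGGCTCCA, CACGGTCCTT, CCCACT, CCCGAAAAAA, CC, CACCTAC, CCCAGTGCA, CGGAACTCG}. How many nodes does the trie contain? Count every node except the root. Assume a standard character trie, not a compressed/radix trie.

105

For each word, the new-node count is its length minus the longest prefix already in the trie:
  "TACGACATTCA" → 11 new (T, A, C, G, A, C, A, T, T, C, A)
  "CCCCAG" → 6 new (C, C, C, C, A, G)
  "CATTGTGC" → prefix "C" already present; 7 new (A, T, T, G, T, G, C)
  "CCCCGGCATCG" → prefix "CCCC" already present; 7 new (G, G, C, A, T, C, G)
  "CCCCA" → prefix "CCCCA" already present; 0 new (none)
  "CAAGCCCCGA" → prefix "CA" already present; 8 new (A, G, C, C, C, C, G, A)
  "CCCGAG" → prefix "CCC" already present; 3 new (G, A, G)
  "TACACATGAG" → prefix "TAC" already present; 7 new (A, C, A, T, G, A, G)
  "CCCATGACT" → prefix "CCC" already present; 6 new (A, T, G, A, C, T)
  "TACGG" → prefix "TACG" already present; 1 new (G)
  "CAGC" → prefix "CA" already present; 2 new (G, C)
  "CCCT" → prefix "CCC" already present; 1 new (T)
  "CTTCGAATAA" → prefix "C" already present; 9 new (T, T, C, G, A, A, T, A, A)
  "TACGGCTCCA" → prefix "TACGG" already present; 5 new (C, T, C, C, A)
  "CACGGTCCTT" → prefix "CA" already present; 8 new (C, G, G, T, C, C, T, T)
  "CCCACT" → prefix "CCCA" already present; 2 new (C, T)
  "CCCGAAAAAA" → prefix "CCCGA" already present; 5 new (A, A, A, A, A)
  "CC" → prefix "CC" already present; 0 new (none)
  "CACCTAC" → prefix "CAC" already present; 4 new (C, T, A, C)
  "CCCAGTGCA" → prefix "CCCA" already present; 5 new (G, T, G, C, A)
  "CGGAACTCG" → prefix "C" already present; 8 new (G, G, A, A, C, T, C, G)
Total nodes = 11 + 6 + 7 + 7 + 0 + 8 + 3 + 7 + 6 + 1 + 2 + 1 + 9 + 5 + 8 + 2 + 5 + 0 + 4 + 5 + 8 = 105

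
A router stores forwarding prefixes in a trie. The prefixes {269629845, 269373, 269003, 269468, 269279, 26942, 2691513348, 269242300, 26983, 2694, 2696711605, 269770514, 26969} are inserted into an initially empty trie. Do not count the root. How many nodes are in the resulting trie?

For each word, the new-node count is its length minus the longest prefix already in the trie:
  "269629845" → 9 new (2, 6, 9, 6, 2, 9, 8, 4, 5)
  "269373" → prefix "269" already present; 3 new (3, 7, 3)
  "269003" → prefix "269" already present; 3 new (0, 0, 3)
  "269468" → prefix "269" already present; 3 new (4, 6, 8)
  "269279" → prefix "269" already present; 3 new (2, 7, 9)
  "26942" → prefix "2694" already present; 1 new (2)
  "2691513348" → prefix "269" already present; 7 new (1, 5, 1, 3, 3, 4, 8)
  "269242300" → prefix "2692" already present; 5 new (4, 2, 3, 0, 0)
  "26983" → prefix "269" already present; 2 new (8, 3)
  "2694" → prefix "2694" already present; 0 new (none)
  "2696711605" → prefix "2696" already present; 6 new (7, 1, 1, 6, 0, 5)
  "269770514" → prefix "269" already present; 6 new (7, 7, 0, 5, 1, 4)
  "26969" → prefix "2696" already present; 1 new (9)
Total nodes = 9 + 3 + 3 + 3 + 3 + 1 + 7 + 5 + 2 + 0 + 6 + 6 + 1 = 49

49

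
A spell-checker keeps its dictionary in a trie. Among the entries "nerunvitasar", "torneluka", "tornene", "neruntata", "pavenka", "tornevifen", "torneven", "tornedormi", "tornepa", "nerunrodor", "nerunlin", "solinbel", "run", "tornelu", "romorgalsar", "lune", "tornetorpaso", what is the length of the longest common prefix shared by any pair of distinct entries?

Equivalently: take the maximum, over all pairs, of their longest common prefix length.
"tornelu" and "torneluka" agree on "tornelu" (7 characters) before diverging; nothing deeper is shared.
Longest shared-prefix length: 7

7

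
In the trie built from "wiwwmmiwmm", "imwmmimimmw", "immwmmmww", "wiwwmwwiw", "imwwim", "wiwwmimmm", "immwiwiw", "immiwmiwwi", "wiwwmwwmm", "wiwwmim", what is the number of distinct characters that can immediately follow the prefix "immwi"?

1

The children of the "immwi" node are the distinct next characters among strings starting with "immwi".
Characters that immediately follow "immwi" among the stored strings: {w}.
That node has 1 child edge.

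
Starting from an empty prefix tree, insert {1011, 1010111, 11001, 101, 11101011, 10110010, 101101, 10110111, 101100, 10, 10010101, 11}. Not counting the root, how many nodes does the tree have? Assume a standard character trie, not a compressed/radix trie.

Trace insertions, counting only characters that open a new branch:
  "1011" → 4 new (1, 0, 1, 1)
  "1010111" → prefix "101" already present; 4 new (0, 1, 1, 1)
  "11001" → prefix "1" already present; 4 new (1, 0, 0, 1)
  "101" → prefix "101" already present; 0 new (none)
  "11101011" → prefix "11" already present; 6 new (1, 0, 1, 0, 1, 1)
  "10110010" → prefix "1011" already present; 4 new (0, 0, 1, 0)
  "101101" → prefix "10110" already present; 1 new (1)
  "10110111" → prefix "101101" already present; 2 new (1, 1)
  "101100" → prefix "101100" already present; 0 new (none)
  "10" → prefix "10" already present; 0 new (none)
  "10010101" → prefix "10" already present; 6 new (0, 1, 0, 1, 0, 1)
  "11" → prefix "11" already present; 0 new (none)
Total nodes = 4 + 4 + 4 + 0 + 6 + 4 + 1 + 2 + 0 + 0 + 6 + 0 = 31

31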